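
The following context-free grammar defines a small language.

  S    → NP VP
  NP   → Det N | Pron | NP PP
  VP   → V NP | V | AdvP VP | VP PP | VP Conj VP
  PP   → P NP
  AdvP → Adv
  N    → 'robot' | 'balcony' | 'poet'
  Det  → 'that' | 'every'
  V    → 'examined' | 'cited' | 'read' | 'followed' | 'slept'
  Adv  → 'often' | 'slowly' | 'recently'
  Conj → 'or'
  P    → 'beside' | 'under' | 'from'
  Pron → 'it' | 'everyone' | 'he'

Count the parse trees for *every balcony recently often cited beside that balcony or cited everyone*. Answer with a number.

6

Two of the 6 distinct bracketings:
[S [NP [Det every] [N balcony]] [VP [AdvP [Adv recently]] [VP [AdvP [Adv often]] [VP [VP [VP [V cited]] [PP [P beside] [NP [Det that] [N balcony]]]] [Conj or] [VP [V cited] [NP [Pron everyone]]]]]]]
[S [NP [Det every] [N balcony]] [VP [AdvP [Adv recently]] [VP [VP [AdvP [Adv often]] [VP [VP [V cited]] [PP [P beside] [NP [Det that] [N balcony]]]]] [Conj or] [VP [V cited] [NP [Pron everyone]]]]]]
The trees differ in how a recursive rule is bracketed over the same span.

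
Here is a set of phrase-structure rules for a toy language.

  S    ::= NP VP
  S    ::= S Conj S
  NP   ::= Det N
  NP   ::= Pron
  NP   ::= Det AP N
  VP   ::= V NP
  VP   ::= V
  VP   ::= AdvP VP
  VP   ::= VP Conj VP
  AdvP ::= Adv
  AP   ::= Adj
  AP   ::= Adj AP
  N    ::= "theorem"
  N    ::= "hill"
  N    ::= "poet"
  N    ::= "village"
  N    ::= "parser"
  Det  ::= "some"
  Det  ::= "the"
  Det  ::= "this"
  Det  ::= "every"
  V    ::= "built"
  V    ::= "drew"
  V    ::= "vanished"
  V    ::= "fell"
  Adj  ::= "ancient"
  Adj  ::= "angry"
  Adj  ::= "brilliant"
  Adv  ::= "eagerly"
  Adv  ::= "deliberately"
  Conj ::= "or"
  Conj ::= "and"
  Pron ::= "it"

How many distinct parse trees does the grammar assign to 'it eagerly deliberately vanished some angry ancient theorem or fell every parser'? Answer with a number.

Two of the 3 distinct bracketings:
[S [NP [Pron it]] [VP [AdvP [Adv eagerly]] [VP [AdvP [Adv deliberately]] [VP [VP [V vanished] [NP [Det some] [AP [Adj angry] [AP [Adj ancient]]] [N theorem]]] [Conj or] [VP [V fell] [NP [Det every] [N parser]]]]]]]
[S [NP [Pron it]] [VP [AdvP [Adv eagerly]] [VP [VP [AdvP [Adv deliberately]] [VP [V vanished] [NP [Det some] [AP [Adj angry] [AP [Adj ancient]]] [N theorem]]]] [Conj or] [VP [V fell] [NP [Det every] [N parser]]]]]]
The trees differ in how a recursive rule is bracketed over the same span.

3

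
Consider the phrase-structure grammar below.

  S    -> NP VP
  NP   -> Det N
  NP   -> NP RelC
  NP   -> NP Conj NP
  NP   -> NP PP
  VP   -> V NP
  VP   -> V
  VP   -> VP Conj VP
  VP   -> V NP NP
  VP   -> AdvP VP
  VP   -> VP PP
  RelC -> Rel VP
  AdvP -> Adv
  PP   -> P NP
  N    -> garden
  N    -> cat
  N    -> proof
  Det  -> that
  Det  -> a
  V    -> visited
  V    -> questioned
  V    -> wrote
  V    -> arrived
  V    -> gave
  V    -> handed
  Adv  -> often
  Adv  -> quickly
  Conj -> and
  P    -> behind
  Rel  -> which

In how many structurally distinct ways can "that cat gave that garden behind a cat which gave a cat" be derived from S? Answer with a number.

Two of the 5 distinct bracketings:
[S [NP [Det that] [N cat]] [VP [V gave] [NP [NP [NP [Det that] [N garden]] [PP [P behind] [NP [Det a] [N cat]]]] [RelC [Rel which] [VP [V gave] [NP [Det a] [N cat]]]]]]]
[S [NP [Det that] [N cat]] [VP [V gave] [NP [NP [Det that] [N garden]] [PP [P behind] [NP [NP [Det a] [N cat]] [RelC [Rel which] [VP [V gave] [NP [Det a] [N cat]]]]]]]]]
The trees differ in how a recursive rule is bracketed over the same span.

5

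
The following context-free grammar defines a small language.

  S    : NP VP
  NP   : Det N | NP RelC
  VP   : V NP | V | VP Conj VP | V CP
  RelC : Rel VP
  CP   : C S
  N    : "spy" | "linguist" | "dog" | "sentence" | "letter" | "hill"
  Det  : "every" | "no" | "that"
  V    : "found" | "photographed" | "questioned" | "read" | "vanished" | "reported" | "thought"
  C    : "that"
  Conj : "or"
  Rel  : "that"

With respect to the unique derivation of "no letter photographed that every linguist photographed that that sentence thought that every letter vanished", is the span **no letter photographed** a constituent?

No

[S [NP [Det no] [N letter]] [VP [V photographed] [CP [C that] [S [NP [Det every] [N linguist]] [VP [V photographed] [CP [C that] [S [NP [Det that] [N sentence]] [VP [V thought] [CP [C that] [S [NP [Det every] [N letter]] [VP [V vanished]]]]]]]]]]]]
The smallest constituent containing 'no letter photographed' is the S spanning 'no letter photographed that every linguist photographed that that sentence thought that every letter vanished'; no single node in the tree dominates exactly the given words.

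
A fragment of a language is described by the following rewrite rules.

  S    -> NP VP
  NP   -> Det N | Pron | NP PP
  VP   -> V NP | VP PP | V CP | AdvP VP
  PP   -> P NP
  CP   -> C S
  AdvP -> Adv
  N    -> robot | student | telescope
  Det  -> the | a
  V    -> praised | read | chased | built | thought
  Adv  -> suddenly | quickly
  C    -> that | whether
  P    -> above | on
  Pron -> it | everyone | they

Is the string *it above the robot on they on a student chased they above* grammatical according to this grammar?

Ungrammatical

For S → NP VP, every NP-prefix leaves a non-VP remainder: after 'it' the remainder is not a VP; after 'it above the robot' the remainder is not a VP; after 'it above the robot on they' the remainder is not a VP (and 1 more).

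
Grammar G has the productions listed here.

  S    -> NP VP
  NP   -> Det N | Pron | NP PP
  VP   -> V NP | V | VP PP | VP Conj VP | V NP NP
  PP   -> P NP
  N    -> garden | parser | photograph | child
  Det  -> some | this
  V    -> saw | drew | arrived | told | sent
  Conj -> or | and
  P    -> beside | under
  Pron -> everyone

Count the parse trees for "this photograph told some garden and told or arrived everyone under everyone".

7

Two of the 7 distinct bracketings:
[S [NP [Det this] [N photograph]] [VP [VP [VP [V told] [NP [Det some] [N garden]]] [Conj and] [VP [VP [V told]] [Conj or] [VP [V arrived] [NP [Pron everyone]]]]] [PP [P under] [NP [Pron everyone]]]]]
[S [NP [Det this] [N photograph]] [VP [VP [VP [VP [V told] [NP [Det some] [N garden]]] [Conj and] [VP [V told]]] [Conj or] [VP [V arrived] [NP [Pron everyone]]]] [PP [P under] [NP [Pron everyone]]]]]
The trees differ in how a recursive rule is bracketed over the same span.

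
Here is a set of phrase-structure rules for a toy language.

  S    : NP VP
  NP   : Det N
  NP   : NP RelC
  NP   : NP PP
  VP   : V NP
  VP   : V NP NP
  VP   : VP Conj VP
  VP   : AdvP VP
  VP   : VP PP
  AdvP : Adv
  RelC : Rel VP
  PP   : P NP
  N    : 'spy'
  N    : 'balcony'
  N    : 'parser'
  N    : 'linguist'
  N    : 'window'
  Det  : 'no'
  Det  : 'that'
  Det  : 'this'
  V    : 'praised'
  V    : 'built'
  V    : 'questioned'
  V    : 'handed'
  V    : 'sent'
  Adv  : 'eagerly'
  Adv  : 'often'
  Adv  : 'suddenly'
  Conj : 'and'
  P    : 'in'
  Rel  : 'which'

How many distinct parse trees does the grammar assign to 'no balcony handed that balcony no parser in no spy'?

The two bracketings:
[S [NP [Det no] [N balcony]] [VP [V handed] [NP [Det that] [N balcony]] [NP [NP [Det no] [N parser]] [PP [P in] [NP [Det no] [N spy]]]]]]
[S [NP [Det no] [N balcony]] [VP [VP [V handed] [NP [Det that] [N balcony]] [NP [Det no] [N parser]]] [PP [P in] [NP [Det no] [N spy]]]]]
The difference turns on whether NP → NP PP is used at the relevant span, versus an alternative expansion of NP.

2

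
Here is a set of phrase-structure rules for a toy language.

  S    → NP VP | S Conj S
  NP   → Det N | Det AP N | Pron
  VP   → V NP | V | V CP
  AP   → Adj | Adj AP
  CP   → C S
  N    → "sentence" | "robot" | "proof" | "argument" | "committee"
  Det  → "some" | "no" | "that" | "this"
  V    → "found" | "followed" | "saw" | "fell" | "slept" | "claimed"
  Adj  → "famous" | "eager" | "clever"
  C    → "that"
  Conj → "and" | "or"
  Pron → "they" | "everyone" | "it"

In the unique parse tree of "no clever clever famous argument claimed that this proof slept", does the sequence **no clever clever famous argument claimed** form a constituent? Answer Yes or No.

No

[S [NP [Det no] [AP [Adj clever] [AP [Adj clever] [AP [Adj famous]]]] [N argument]] [VP [V claimed] [CP [C that] [S [NP [Det this] [N proof]] [VP [V slept]]]]]]
The smallest constituent containing 'no clever clever famous argument claimed' is the S spanning 'no clever clever famous argument claimed that this proof slept'; no single node in the tree dominates exactly the given words.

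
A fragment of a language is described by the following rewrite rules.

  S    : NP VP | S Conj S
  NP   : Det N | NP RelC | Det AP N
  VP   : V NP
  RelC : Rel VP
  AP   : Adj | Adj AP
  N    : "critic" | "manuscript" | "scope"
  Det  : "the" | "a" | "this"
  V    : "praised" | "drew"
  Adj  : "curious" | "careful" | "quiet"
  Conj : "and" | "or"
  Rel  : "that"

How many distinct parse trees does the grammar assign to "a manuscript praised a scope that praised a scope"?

[S [NP [Det a] [N manuscript]] [VP [V praised] [NP [NP [Det a] [N scope]] [RelC [Rel that] [VP [V praised] [NP [Det a] [N scope]]]]]]]
No rule offers an alternative attachment or grouping for any span, so this is the only derivation.

1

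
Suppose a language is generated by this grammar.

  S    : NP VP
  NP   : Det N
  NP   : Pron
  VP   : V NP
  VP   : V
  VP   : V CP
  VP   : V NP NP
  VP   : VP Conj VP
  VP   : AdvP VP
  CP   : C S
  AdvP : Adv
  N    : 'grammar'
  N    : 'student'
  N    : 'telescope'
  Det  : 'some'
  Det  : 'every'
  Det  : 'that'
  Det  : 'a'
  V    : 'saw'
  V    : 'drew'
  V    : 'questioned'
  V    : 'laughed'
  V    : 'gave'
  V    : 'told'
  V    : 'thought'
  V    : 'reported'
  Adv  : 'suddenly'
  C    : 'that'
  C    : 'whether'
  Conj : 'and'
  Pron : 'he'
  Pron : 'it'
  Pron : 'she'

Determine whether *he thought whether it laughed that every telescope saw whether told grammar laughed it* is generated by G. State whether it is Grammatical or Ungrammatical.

A C word can never sit immediately before a V word in any string this grammar generates, so the substring 'whether told' rules out a derivation.

Ungrammatical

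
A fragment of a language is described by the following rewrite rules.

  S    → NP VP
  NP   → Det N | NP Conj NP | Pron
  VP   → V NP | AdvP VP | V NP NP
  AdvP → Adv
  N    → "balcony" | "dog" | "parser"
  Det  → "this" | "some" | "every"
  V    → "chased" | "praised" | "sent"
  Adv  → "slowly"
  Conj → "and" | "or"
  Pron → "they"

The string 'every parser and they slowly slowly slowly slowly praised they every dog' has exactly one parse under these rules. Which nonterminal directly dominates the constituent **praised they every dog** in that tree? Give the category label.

VP

[S [NP [NP [Det every] [N parser]] [Conj and] [NP [Pron they]]] [VP [AdvP [Adv slowly]] [VP [AdvP [Adv slowly]] [VP [AdvP [Adv slowly]] [VP [AdvP [Adv slowly]] [VP [V praised] [NP [Pron they]] [NP [Det every] [N dog]]]]]]]]
The span 'praised they every dog' is the VP node built by VP → V NP NP.
Its mother is the VP built by VP → AdvP VP.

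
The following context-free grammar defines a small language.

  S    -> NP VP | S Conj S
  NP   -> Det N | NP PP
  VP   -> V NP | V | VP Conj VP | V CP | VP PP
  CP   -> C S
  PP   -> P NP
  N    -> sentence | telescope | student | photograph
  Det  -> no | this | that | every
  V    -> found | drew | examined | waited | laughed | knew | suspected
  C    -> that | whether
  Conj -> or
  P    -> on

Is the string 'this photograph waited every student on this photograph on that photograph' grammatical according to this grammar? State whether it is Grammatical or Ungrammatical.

Grammatical

[S [NP [Det this] [N photograph]] [VP [V waited] [NP [NP [Det every] [N student]] [PP [P on] [NP [NP [Det this] [N photograph]] [PP [P on] [NP [Det that] [N photograph]]]]]]]]
Every word is introduced by a lexical rule and the phrasal rules combine the resulting categories into a single S.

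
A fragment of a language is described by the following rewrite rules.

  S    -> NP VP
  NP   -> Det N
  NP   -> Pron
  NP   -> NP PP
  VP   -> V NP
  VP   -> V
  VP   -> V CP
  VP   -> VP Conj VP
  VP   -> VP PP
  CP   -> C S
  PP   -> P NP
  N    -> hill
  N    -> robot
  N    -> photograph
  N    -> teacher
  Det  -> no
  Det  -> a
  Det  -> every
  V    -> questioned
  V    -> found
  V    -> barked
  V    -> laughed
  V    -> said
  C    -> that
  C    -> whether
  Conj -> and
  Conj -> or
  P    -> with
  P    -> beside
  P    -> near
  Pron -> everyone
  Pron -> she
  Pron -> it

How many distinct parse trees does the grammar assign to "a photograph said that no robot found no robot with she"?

3

Two of the 3 distinct bracketings:
[S [NP [Det a] [N photograph]] [VP [V said] [CP [C that] [S [NP [Det no] [N robot]] [VP [V found] [NP [NP [Det no] [N robot]] [PP [P with] [NP [Pron she]]]]]]]]]
[S [NP [Det a] [N photograph]] [VP [V said] [CP [C that] [S [NP [Det no] [N robot]] [VP [VP [V found] [NP [Det no] [N robot]]] [PP [P with] [NP [Pron she]]]]]]]]
The difference turns on whether NP → NP PP is used at the relevant span, versus an alternative expansion of NP.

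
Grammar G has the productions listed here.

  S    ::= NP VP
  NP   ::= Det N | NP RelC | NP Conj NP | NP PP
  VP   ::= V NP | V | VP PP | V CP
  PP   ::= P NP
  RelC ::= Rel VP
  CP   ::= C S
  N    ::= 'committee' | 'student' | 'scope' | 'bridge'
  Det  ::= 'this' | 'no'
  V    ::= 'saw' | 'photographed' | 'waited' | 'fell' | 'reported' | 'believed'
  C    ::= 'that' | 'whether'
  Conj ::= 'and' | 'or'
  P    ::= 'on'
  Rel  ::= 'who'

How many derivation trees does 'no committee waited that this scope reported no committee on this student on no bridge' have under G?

Two of the 9 distinct bracketings:
[S [NP [Det no] [N committee]] [VP [VP [V waited] [CP [C that] [S [NP [Det this] [N scope]] [VP [V reported] [NP [Det no] [N committee]]]]]] [PP [P on] [NP [NP [Det this] [N student]] [PP [P on] [NP [Det no] [N bridge]]]]]]]
[S [NP [Det no] [N committee]] [VP [VP [VP [V waited] [CP [C that] [S [NP [Det this] [N scope]] [VP [V reported] [NP [Det no] [N committee]]]]]] [PP [P on] [NP [Det this] [N student]]]] [PP [P on] [NP [Det no] [N bridge]]]]]
The difference turns on whether NP → NP PP is used at the relevant span, versus an alternative expansion of NP.

9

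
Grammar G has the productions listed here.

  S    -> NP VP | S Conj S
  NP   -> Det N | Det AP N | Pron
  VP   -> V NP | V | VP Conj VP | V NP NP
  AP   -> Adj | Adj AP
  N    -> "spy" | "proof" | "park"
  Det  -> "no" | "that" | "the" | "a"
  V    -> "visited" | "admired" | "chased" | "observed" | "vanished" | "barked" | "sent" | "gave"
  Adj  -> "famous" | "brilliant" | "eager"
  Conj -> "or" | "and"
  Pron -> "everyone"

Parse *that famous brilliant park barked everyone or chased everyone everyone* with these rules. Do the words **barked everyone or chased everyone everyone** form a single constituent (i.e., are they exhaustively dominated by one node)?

[S [NP [Det that] [AP [Adj famous] [AP [Adj brilliant]]] [N park]] [VP [VP [V barked] [NP [Pron everyone]]] [Conj or] [VP [V chased] [NP [Pron everyone]] [NP [Pron everyone]]]]]
The words 'barked everyone or chased everyone everyone' are exhaustively dominated by a single VP node (built by VP → VP Conj VP), so they form a constituent.

Yes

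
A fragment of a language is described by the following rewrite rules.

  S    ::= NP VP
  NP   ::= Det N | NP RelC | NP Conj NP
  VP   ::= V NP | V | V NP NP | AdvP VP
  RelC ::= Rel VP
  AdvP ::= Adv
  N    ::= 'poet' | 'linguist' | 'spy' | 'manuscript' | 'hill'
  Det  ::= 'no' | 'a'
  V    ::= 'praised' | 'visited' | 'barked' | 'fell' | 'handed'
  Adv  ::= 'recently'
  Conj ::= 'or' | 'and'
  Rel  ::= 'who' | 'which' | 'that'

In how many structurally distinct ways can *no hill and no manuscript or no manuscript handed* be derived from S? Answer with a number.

The two bracketings:
[S [NP [NP [Det no] [N hill]] [Conj and] [NP [NP [Det no] [N manuscript]] [Conj or] [NP [Det no] [N manuscript]]]] [VP [V handed]]]
[S [NP [NP [NP [Det no] [N hill]] [Conj and] [NP [Det no] [N manuscript]]] [Conj or] [NP [Det no] [N manuscript]]] [VP [V handed]]]
The trees differ in how a recursive rule is bracketed over the same span.

2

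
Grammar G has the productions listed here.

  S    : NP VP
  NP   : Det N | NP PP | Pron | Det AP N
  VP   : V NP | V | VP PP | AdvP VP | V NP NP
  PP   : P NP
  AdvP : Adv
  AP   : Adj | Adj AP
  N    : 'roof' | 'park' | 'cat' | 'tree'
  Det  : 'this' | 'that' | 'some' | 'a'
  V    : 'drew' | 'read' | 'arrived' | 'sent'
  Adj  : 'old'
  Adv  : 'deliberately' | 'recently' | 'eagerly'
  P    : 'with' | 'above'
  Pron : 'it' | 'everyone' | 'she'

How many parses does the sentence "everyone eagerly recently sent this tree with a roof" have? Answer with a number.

4

Two of the 4 distinct bracketings:
[S [NP [Pron everyone]] [VP [VP [AdvP [Adv eagerly]] [VP [AdvP [Adv recently]] [VP [V sent] [NP [Det this] [N tree]]]]] [PP [P with] [NP [Det a] [N roof]]]]]
[S [NP [Pron everyone]] [VP [AdvP [Adv eagerly]] [VP [VP [AdvP [Adv recently]] [VP [V sent] [NP [Det this] [N tree]]]] [PP [P with] [NP [Det a] [N roof]]]]]]
The trees differ in how a recursive rule is bracketed over the same span.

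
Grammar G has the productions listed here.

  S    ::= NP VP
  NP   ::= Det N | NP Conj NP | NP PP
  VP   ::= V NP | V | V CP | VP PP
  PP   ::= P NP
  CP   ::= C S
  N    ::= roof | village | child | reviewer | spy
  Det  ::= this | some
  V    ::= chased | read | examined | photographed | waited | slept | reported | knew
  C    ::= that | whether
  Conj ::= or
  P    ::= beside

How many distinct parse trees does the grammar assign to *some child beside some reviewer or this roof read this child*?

The two bracketings:
[S [NP [NP [NP [Det some] [N child]] [PP [P beside] [NP [Det some] [N reviewer]]]] [Conj or] [NP [Det this] [N roof]]] [VP [V read] [NP [Det this] [N child]]]]
[S [NP [NP [Det some] [N child]] [PP [P beside] [NP [NP [Det some] [N reviewer]] [Conj or] [NP [Det this] [N roof]]]]] [VP [V read] [NP [Det this] [N child]]]]
The trees differ in how a recursive rule is bracketed over the same span.

2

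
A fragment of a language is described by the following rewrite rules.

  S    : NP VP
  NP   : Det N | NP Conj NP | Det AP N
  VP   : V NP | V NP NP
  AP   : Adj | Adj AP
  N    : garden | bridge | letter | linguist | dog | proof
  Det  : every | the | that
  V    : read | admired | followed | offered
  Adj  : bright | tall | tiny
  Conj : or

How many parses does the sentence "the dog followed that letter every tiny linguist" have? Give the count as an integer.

[S [NP [Det the] [N dog]] [VP [V followed] [NP [Det that] [N letter]] [NP [Det every] [AP [Adj tiny]] [N linguist]]]]
No rule offers an alternative attachment or grouping for any span, so this is the only derivation.

1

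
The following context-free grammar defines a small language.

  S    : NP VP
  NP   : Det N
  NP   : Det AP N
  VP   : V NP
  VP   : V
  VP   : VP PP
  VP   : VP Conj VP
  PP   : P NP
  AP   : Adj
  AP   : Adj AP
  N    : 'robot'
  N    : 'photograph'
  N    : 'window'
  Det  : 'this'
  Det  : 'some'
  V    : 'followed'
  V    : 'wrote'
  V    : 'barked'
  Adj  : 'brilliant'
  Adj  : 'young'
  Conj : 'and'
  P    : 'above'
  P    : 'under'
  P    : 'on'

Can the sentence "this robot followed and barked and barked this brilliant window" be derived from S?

Grammatical

S
  NP
    Det: this
    N: robot
  VP
    VP
      V: followed
    Conj: and
    VP
      VP
        V: barked
      Conj: and
      VP
        V: barked
        NP
          Det: this
          AP
            Adj: brilliant
          N: window
Each bracket corresponds to one application of a listed rule, so the string is derivable from S.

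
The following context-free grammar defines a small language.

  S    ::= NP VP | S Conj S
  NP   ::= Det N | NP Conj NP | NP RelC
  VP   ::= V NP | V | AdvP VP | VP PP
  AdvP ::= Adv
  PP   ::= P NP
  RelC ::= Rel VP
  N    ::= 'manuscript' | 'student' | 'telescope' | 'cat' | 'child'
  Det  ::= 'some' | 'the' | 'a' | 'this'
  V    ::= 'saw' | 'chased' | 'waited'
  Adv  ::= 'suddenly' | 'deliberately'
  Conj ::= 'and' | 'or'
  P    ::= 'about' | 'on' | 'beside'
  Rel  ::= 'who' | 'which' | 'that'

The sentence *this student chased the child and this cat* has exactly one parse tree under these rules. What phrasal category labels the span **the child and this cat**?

NP

[S [NP [Det this] [N student]] [VP [V chased] [NP [NP [Det the] [N child]] [Conj and] [NP [Det this] [N cat]]]]]
The span 'the child and this cat' is the NP node built by NP → NP Conj NP.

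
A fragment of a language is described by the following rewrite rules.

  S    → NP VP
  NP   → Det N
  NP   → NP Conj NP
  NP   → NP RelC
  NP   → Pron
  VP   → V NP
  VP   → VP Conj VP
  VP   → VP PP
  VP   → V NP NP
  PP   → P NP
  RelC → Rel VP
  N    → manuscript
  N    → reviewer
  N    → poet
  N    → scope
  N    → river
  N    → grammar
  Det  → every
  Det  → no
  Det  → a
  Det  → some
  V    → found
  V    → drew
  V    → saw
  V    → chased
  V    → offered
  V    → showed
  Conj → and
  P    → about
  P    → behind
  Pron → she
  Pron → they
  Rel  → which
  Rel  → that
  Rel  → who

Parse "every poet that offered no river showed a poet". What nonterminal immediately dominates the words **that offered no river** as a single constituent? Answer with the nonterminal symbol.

RelC

[S [NP [NP [Det every] [N poet]] [RelC [Rel that] [VP [V offered] [NP [Det no] [N river]]]]] [VP [V showed] [NP [Det a] [N poet]]]]
The span 'that offered no river' is the RelC node built by RelC → Rel VP.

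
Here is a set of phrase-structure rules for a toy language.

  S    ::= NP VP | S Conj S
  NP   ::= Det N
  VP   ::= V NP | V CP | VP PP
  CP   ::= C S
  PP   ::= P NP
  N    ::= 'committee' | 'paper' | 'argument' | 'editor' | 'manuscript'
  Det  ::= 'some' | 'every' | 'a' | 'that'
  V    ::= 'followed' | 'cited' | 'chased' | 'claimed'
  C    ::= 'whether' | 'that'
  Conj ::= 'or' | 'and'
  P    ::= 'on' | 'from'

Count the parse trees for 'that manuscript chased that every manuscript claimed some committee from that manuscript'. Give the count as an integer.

2

The two bracketings:
[S [NP [Det that] [N manuscript]] [VP [V chased] [CP [C that] [S [NP [Det every] [N manuscript]] [VP [VP [V claimed] [NP [Det some] [N committee]]] [PP [P from] [NP [Det that] [N manuscript]]]]]]]]
[S [NP [Det that] [N manuscript]] [VP [VP [V chased] [CP [C that] [S [NP [Det every] [N manuscript]] [VP [V claimed] [NP [Det some] [N committee]]]]]] [PP [P from] [NP [Det that] [N manuscript]]]]]
The trees differ in how a recursive rule is bracketed over the same span.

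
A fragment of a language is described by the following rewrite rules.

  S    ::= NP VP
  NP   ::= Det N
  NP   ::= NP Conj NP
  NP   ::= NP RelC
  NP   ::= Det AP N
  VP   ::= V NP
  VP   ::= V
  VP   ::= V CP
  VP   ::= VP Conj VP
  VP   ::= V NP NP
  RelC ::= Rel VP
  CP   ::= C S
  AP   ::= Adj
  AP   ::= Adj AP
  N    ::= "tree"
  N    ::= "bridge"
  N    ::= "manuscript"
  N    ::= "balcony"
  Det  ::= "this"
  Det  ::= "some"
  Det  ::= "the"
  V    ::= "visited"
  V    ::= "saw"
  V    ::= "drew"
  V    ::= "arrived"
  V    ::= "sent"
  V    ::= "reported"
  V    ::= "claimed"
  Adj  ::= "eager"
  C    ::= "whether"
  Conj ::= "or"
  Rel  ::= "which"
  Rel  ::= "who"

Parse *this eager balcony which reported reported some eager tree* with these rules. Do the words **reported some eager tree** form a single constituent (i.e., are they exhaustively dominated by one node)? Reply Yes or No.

[S [NP [NP [Det this] [AP [Adj eager]] [N balcony]] [RelC [Rel which] [VP [V reported]]]] [VP [V reported] [NP [Det some] [AP [Adj eager]] [N tree]]]]
The words 'reported some eager tree' are exhaustively dominated by a single VP node (built by VP → V NP), so they form a constituent.

Yes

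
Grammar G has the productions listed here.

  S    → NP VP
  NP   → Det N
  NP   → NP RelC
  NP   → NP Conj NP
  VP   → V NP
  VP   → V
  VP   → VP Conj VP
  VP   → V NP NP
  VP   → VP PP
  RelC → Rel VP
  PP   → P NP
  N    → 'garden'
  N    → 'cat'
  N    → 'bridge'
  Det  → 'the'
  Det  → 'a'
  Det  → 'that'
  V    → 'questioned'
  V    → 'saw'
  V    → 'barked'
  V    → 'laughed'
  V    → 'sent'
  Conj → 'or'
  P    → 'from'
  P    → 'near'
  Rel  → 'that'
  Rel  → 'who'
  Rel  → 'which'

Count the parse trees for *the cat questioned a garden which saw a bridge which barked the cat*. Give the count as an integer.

6

Two of the 6 distinct bracketings:
[S [NP [Det the] [N cat]] [VP [V questioned] [NP [NP [Det a] [N garden]] [RelC [Rel which] [VP [V saw] [NP [NP [Det a] [N bridge]] [RelC [Rel which] [VP [V barked] [NP [Det the] [N cat]]]]]]]]]]
[S [NP [Det the] [N cat]] [VP [V questioned] [NP [NP [Det a] [N garden]] [RelC [Rel which] [VP [V saw] [NP [NP [Det a] [N bridge]] [RelC [Rel which] [VP [V barked]]]] [NP [Det the] [N cat]]]]]]]
The difference turns on whether VP → V is used at the relevant span, versus an alternative expansion of VP.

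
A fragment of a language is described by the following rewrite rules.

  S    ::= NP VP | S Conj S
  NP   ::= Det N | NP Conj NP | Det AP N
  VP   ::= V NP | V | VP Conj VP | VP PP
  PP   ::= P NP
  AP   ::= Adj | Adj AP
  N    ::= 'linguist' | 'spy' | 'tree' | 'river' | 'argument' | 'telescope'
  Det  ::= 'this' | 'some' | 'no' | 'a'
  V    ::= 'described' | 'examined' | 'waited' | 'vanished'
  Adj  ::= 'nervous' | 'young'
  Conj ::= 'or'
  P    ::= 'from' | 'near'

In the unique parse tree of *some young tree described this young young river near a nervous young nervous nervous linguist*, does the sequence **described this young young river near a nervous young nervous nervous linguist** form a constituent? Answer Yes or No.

Yes

[S [NP [Det some] [AP [Adj young]] [N tree]] [VP [VP [V described] [NP [Det this] [AP [Adj young] [AP [Adj young]]] [N river]]] [PP [P near] [NP [Det a] [AP [Adj nervous] [AP [Adj young] [AP [Adj nervous] [AP [Adj nervous]]]]] [N linguist]]]]]
The words 'described this young young river near a nervous young nervous nervous linguist' are exhaustively dominated by a single VP node (built by VP → VP PP), so they form a constituent.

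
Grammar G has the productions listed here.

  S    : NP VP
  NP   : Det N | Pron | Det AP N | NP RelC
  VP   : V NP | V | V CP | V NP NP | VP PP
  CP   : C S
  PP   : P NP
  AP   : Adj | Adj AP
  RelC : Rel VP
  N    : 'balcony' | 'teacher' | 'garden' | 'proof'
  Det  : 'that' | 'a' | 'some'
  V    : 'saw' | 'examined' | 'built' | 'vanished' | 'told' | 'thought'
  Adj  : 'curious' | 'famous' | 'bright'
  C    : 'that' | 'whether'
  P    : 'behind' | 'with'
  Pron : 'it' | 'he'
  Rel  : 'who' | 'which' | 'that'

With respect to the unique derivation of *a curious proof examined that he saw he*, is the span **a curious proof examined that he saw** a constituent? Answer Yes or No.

[S [NP [Det a] [AP [Adj curious]] [N proof]] [VP [V examined] [CP [C that] [S [NP [Pron he]] [VP [V saw] [NP [Pron he]]]]]]]
The smallest constituent containing 'a curious proof examined that he saw' is the S spanning 'a curious proof examined that he saw he'; no single node in the tree dominates exactly the given words.

No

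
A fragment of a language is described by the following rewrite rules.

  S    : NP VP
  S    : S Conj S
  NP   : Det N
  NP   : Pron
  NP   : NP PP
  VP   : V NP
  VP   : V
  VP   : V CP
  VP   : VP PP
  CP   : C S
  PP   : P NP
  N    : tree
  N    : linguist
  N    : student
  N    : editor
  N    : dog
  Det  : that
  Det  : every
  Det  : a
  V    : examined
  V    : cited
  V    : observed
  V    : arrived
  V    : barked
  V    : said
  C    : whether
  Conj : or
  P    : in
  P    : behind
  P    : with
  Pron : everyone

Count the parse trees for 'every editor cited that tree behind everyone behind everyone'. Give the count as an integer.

5

Two of the 5 distinct bracketings:
[S [NP [Det every] [N editor]] [VP [V cited] [NP [NP [Det that] [N tree]] [PP [P behind] [NP [NP [Pron everyone]] [PP [P behind] [NP [Pron everyone]]]]]]]]
[S [NP [Det every] [N editor]] [VP [V cited] [NP [NP [NP [Det that] [N tree]] [PP [P behind] [NP [Pron everyone]]]] [PP [P behind] [NP [Pron everyone]]]]]]
The trees differ in how a recursive rule is bracketed over the same span.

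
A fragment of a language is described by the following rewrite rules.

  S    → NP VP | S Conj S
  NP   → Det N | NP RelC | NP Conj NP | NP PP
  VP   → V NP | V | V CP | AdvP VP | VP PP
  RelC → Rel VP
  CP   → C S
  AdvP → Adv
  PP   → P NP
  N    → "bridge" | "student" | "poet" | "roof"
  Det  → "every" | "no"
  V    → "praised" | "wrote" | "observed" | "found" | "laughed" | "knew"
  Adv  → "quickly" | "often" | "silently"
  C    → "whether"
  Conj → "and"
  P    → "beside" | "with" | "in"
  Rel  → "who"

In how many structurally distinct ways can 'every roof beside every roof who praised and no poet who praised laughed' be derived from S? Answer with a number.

Two of the 7 distinct bracketings:
[S [NP [NP [NP [NP [NP [Det every] [N roof]] [PP [P beside] [NP [Det every] [N roof]]]] [RelC [Rel who] [VP [V praised]]]] [Conj and] [NP [Det no] [N poet]]] [RelC [Rel who] [VP [V praised]]]] [VP [V laughed]]]
[S [NP [NP [NP [NP [Det every] [N roof]] [PP [P beside] [NP [NP [Det every] [N roof]] [RelC [Rel who] [VP [V praised]]]]]] [Conj and] [NP [Det no] [N poet]]] [RelC [Rel who] [VP [V praised]]]] [VP [V laughed]]]
The trees differ in how a recursive rule is bracketed over the same span.

7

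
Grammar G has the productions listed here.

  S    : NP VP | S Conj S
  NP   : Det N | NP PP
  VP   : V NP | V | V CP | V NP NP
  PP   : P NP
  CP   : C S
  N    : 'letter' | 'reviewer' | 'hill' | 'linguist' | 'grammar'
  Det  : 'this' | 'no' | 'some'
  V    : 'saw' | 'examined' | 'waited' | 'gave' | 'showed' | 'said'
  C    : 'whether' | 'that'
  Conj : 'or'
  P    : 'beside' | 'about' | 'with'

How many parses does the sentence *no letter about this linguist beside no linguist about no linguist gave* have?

5

Two of the 5 distinct bracketings:
[S [NP [NP [Det no] [N letter]] [PP [P about] [NP [NP [Det this] [N linguist]] [PP [P beside] [NP [NP [Det no] [N linguist]] [PP [P about] [NP [Det no] [N linguist]]]]]]]] [VP [V gave]]]
[S [NP [NP [Det no] [N letter]] [PP [P about] [NP [NP [NP [Det this] [N linguist]] [PP [P beside] [NP [Det no] [N linguist]]]] [PP [P about] [NP [Det no] [N linguist]]]]]] [VP [V gave]]]
The trees differ in how a recursive rule is bracketed over the same span.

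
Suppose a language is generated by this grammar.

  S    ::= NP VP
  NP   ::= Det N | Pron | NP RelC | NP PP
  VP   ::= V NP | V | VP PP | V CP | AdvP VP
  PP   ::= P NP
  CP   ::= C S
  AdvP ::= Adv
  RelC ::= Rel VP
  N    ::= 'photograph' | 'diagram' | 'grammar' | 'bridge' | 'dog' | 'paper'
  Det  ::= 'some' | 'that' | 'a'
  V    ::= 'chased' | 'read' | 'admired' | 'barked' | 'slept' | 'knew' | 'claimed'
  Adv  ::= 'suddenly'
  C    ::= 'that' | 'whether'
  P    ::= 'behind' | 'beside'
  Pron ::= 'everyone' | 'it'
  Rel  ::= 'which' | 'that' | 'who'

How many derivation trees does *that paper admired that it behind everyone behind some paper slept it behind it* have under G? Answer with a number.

Two of the 6 distinct bracketings:
[S [NP [Det that] [N paper]] [VP [VP [V admired] [CP [C that] [S [NP [NP [Pron it]] [PP [P behind] [NP [NP [Pron everyone]] [PP [P behind] [NP [Det some] [N paper]]]]]] [VP [V slept] [NP [Pron it]]]]]] [PP [P behind] [NP [Pron it]]]]]
[S [NP [Det that] [N paper]] [VP [VP [V admired] [CP [C that] [S [NP [NP [NP [Pron it]] [PP [P behind] [NP [Pron everyone]]]] [PP [P behind] [NP [Det some] [N paper]]]] [VP [V slept] [NP [Pron it]]]]]] [PP [P behind] [NP [Pron it]]]]]
The trees differ in how a recursive rule is bracketed over the same span.

6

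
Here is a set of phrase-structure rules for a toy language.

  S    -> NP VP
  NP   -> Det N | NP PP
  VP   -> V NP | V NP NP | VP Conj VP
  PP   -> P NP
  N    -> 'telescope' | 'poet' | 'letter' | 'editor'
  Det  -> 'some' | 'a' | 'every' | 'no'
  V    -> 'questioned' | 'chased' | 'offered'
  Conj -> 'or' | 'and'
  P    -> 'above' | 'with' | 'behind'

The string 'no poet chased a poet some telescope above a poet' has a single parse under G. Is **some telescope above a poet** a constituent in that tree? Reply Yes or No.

Yes

[S [NP [Det no] [N poet]] [VP [V chased] [NP [Det a] [N poet]] [NP [NP [Det some] [N telescope]] [PP [P above] [NP [Det a] [N poet]]]]]]
The words 'some telescope above a poet' are exhaustively dominated by a single NP node (built by NP → NP PP), so they form a constituent.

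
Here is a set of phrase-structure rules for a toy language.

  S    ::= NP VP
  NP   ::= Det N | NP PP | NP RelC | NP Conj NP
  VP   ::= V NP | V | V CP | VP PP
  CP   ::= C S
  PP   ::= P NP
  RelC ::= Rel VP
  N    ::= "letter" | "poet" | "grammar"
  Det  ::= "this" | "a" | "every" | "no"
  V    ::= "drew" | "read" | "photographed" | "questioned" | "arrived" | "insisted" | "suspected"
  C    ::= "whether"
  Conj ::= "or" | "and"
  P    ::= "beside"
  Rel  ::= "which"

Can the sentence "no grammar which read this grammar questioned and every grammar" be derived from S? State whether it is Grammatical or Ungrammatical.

For S → NP VP, every NP-prefix leaves a non-VP remainder: after 'no grammar' the remainder is not a VP; after 'no grammar which read' the remainder is not a VP; after 'no grammar which read this grammar' the remainder is not a VP.

Ungrammatical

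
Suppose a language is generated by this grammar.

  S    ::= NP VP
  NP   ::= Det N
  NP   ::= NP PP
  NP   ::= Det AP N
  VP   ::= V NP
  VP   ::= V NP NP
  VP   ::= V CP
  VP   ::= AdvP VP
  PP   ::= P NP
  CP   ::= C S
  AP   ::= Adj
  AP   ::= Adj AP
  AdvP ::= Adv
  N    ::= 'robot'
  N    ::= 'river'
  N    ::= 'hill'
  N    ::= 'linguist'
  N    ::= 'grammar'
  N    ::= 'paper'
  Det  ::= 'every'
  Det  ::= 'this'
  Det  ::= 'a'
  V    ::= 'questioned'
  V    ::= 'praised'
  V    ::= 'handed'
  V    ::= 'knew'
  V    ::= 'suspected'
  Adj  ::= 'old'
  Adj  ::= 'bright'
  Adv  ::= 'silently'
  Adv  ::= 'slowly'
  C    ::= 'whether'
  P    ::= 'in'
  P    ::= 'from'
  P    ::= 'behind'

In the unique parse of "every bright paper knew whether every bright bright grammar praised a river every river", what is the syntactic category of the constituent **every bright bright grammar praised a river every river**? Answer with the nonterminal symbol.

S

[S [NP [Det every] [AP [Adj bright]] [N paper]] [VP [V knew] [CP [C whether] [S [NP [Det every] [AP [Adj bright] [AP [Adj bright]]] [N grammar]] [VP [V praised] [NP [Det a] [N river]] [NP [Det every] [N river]]]]]]]
The span 'every bright bright grammar praised a river every river' is the S node built by S → NP VP.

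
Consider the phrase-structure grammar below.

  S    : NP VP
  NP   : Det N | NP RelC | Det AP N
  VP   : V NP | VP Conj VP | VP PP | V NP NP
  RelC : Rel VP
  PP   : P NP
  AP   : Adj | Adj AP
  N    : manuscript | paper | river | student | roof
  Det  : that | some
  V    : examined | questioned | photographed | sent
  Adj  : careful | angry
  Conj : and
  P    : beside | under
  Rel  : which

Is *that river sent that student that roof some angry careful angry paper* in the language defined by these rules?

For S → NP VP, the only prefix that parses as NP is 'that river', but the remainder 'sent that student that roof some angry careful angry paper' is not a VP under these rules.

Ungrammatical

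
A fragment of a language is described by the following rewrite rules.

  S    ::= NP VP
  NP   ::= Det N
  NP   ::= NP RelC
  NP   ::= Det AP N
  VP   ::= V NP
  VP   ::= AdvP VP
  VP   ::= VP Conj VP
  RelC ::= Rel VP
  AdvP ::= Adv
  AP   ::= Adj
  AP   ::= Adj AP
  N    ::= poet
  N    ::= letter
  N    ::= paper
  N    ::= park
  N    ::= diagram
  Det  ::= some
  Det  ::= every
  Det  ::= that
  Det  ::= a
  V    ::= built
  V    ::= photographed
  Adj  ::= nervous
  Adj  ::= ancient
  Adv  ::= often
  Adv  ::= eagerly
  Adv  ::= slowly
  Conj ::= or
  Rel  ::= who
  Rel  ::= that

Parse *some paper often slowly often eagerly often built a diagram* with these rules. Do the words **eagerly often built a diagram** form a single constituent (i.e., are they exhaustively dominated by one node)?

[S [NP [Det some] [N paper]] [VP [AdvP [Adv often]] [VP [AdvP [Adv slowly]] [VP [AdvP [Adv often]] [VP [AdvP [Adv eagerly]] [VP [AdvP [Adv often]] [VP [V built] [NP [Det a] [N diagram]]]]]]]]]
The words 'eagerly often built a diagram' are exhaustively dominated by a single VP node (built by VP → AdvP VP), so they form a constituent.

Yes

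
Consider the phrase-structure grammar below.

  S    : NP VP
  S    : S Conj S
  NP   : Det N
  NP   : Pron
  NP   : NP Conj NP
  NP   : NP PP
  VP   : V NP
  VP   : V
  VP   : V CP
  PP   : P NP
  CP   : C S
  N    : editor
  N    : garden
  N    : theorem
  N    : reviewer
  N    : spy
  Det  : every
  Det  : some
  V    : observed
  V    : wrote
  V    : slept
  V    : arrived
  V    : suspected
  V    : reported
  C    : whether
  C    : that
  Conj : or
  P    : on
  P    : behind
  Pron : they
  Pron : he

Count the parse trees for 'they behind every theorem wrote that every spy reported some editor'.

[S [NP [NP [Pron they]] [PP [P behind] [NP [Det every] [N theorem]]]] [VP [V wrote] [CP [C that] [S [NP [Det every] [N spy]] [VP [V reported] [NP [Det some] [N editor]]]]]]]
No rule offers an alternative attachment or grouping for any span, so this is the only derivation.

1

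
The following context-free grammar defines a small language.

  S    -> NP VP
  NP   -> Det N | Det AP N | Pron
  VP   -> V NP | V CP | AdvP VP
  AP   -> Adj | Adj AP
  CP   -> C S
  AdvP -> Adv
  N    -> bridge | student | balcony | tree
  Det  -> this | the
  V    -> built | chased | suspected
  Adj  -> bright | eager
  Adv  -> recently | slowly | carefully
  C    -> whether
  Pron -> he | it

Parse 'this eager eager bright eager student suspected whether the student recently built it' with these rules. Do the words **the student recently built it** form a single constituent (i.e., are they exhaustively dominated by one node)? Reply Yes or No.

[S [NP [Det this] [AP [Adj eager] [AP [Adj eager] [AP [Adj bright] [AP [Adj eager]]]]] [N student]] [VP [V suspected] [CP [C whether] [S [NP [Det the] [N student]] [VP [AdvP [Adv recently]] [VP [V built] [NP [Pron it]]]]]]]]
The words 'the student recently built it' are exhaustively dominated by a single S node (built by S → NP VP), so they form a constituent.

Yes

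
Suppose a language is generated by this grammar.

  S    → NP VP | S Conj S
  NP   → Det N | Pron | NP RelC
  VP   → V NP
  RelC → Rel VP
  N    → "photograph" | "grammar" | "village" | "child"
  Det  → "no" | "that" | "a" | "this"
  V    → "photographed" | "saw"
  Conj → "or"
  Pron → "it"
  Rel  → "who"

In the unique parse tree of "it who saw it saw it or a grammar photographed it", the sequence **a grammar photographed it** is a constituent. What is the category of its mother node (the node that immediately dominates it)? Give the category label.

S

S
  S
    NP
      NP
        Pron: it
      RelC
        Rel: who
        VP
          V: saw
          NP
            Pron: it
    VP
      V: saw
      NP
        Pron: it
  Conj: or
  S
    NP
      Det: a
      N: grammar
    VP
      V: photographed
      NP
        Pron: it
The span 'a grammar photographed it' is the S node built by S → NP VP.
Its mother is the S built by S → S Conj S.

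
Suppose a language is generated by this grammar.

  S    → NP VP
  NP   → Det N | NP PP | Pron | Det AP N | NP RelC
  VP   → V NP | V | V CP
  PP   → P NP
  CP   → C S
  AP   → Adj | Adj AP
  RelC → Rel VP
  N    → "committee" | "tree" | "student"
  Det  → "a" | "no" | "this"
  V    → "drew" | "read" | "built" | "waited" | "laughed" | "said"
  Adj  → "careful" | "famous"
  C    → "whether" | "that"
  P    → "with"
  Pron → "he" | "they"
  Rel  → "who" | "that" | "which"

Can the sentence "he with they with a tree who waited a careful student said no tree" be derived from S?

S
  NP
    NP
      Pron: he
    PP
      P: with
      NP
        NP
          Pron: they
        PP
          P: with
          NP
            NP
              Det: a
              N: tree
            RelC
              Rel: who
              VP
                V: waited
                NP
                  Det: a
                  AP
                    Adj: careful
                  N: student
  VP
    V: said
    NP
      Det: no
      N: tree
The bracketing above is licensed at every node by one of the given productions, with S at the root.

Grammatical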